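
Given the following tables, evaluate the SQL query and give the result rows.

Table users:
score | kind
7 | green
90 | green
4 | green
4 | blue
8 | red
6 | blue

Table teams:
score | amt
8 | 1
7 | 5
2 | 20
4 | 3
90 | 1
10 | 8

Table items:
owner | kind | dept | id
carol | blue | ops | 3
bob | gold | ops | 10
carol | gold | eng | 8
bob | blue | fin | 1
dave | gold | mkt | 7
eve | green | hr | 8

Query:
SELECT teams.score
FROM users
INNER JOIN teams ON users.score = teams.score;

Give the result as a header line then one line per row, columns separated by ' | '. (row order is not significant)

== RESULT ==
teams.score
7
90
4
4
8

Derivation:
After JOIN teams (5 rows):
users.score | users.kind | teams.score | teams.amt
7 | green | 7 | 5
90 | green | 90 | 1
4 | green | 4 | 3
4 | blue | 4 | 3
8 | red | 8 | 1
After SELECT (5 rows):
teams.score
7
90
4
4
8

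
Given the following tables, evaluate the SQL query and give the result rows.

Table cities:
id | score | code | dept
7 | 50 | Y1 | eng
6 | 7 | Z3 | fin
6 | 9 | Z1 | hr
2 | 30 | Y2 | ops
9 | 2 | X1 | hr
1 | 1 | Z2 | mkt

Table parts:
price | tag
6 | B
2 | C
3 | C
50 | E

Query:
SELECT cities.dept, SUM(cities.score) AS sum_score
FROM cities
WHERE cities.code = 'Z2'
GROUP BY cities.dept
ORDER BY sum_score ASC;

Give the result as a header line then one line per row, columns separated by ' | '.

== RESULT ==
cities.dept | sum_score
mkt | 1

Derivation:
After WHERE (1 rows):
cities.id | cities.score | cities.code | cities.dept
1 | 1 | Z2 | mkt
After GROUP BY (1 rows):
cities.dept | sum_score
mkt | 1
After ORDER BY (1 rows):
cities.dept | sum_score
mkt | 1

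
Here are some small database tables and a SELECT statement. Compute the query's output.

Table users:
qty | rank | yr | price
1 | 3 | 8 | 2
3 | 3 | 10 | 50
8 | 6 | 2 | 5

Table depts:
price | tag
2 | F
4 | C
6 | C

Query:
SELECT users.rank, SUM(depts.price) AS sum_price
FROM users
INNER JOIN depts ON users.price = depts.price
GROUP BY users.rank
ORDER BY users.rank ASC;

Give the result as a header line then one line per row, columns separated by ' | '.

== RESULT ==
users.rank | sum_price
3 | 2

Derivation:
After JOIN depts (1 rows):
users.qty | users.rank | users.yr | users.price | depts.price | depts.tag
1 | 3 | 8 | 2 | 2 | F
After GROUP BY (1 rows):
users.rank | sum_price
3 | 2
After ORDER BY (1 rows):
users.rank | sum_price
3 | 2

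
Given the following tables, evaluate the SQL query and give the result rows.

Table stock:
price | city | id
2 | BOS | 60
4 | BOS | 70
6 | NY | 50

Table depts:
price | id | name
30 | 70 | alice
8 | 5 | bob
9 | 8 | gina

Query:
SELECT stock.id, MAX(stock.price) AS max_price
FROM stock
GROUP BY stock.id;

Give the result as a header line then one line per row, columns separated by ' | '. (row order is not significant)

== RESULT ==
stock.id | max_price
60 | 2
70 | 4
50 | 6

Derivation:
After GROUP BY (3 rows):
stock.id | max_price
60 | 2
70 | 4
50 | 6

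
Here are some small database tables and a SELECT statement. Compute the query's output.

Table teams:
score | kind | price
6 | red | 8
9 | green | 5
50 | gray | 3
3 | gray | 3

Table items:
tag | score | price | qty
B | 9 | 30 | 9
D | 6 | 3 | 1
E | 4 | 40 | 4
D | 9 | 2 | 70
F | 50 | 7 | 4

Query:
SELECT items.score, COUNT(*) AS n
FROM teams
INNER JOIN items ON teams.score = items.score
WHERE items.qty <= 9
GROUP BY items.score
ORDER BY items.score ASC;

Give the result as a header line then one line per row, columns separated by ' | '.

After JOIN items (4 rows):
teams.score | teams.kind | teams.price | items.tag | items.score | items.price | items.qty
6 | red | 8 | D | 6 | 3 | 1
9 | green | 5 | B | 9 | 30 | 9
9 | green | 5 | D | 9 | 2 | 70
50 | gray | 3 | F | 50 | 7 | 4
After WHERE (3 rows):
teams.score | teams.kind | teams.price | items.tag | items.score | items.price | items.qty
6 | red | 8 | D | 6 | 3 | 1
9 | green | 5 | B | 9 | 30 | 9
50 | gray | 3 | F | 50 | 7 | 4
After GROUP BY (3 rows):
items.score | n
6 | 1
9 | 1
50 | 1
After ORDER BY (3 rows):
items.score | n
6 | 1
9 | 1
50 | 1

== RESULT ==
items.score | n
6 | 1
9 | 1
50 | 1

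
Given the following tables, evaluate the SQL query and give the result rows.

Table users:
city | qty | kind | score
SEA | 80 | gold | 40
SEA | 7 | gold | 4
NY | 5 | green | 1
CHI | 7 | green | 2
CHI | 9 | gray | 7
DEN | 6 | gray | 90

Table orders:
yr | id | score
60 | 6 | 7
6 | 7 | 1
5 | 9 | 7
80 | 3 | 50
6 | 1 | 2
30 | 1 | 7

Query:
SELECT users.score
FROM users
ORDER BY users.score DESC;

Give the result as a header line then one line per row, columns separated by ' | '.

After SELECT (6 rows):
users.score
40
4
1
2
7
90
After ORDER BY (6 rows):
users.score
90
40
7
4
2
1

== RESULT ==
users.score
90
40
7
4
2
1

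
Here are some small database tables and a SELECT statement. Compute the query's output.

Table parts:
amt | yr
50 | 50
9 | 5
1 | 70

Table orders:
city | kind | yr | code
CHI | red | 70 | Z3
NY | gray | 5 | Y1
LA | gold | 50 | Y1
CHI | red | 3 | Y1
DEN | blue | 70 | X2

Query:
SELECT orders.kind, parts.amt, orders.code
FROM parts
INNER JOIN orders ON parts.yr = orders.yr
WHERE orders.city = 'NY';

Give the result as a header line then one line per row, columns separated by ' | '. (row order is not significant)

== RESULT ==
orders.kind | parts.amt | orders.code
gray | 9 | Y1

Derivation:
After JOIN orders (4 rows):
parts.amt | parts.yr | orders.city | orders.kind | orders.yr | orders.code
50 | 50 | LA | gold | 50 | Y1
9 | 5 | NY | gray | 5 | Y1
1 | 70 | CHI | red | 70 | Z3
1 | 70 | DEN | blue | 70 | X2
After WHERE (1 rows):
parts.amt | parts.yr | orders.city | orders.kind | orders.yr | orders.code
9 | 5 | NY | gray | 5 | Y1
After SELECT (1 rows):
orders.kind | parts.amt | orders.code
gray | 9 | Y1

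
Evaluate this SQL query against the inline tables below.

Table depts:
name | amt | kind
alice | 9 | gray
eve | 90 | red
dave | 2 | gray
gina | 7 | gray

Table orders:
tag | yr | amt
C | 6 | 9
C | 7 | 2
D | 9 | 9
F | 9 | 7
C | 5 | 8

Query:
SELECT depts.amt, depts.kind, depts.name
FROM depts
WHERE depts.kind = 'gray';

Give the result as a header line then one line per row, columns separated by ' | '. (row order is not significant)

== RESULT ==
depts.amt | depts.kind | depts.name
9 | gray | alice
2 | gray | dave
7 | gray | gina

Derivation:
After WHERE (3 rows):
depts.name | depts.amt | depts.kind
alice | 9 | gray
dave | 2 | gray
gina | 7 | gray
After SELECT (3 rows):
depts.amt | depts.kind | depts.name
9 | gray | alice
2 | gray | dave
7 | gray | gina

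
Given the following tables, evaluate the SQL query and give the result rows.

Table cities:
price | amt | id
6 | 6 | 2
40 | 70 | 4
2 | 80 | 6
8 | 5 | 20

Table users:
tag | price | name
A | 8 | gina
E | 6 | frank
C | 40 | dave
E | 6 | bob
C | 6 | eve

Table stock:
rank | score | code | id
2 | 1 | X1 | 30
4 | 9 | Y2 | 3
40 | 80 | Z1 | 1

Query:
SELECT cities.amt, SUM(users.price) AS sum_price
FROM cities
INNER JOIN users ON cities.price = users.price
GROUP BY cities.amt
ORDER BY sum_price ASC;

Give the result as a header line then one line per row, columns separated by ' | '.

After JOIN users (5 rows):
cities.price | cities.amt | cities.id | users.tag | users.price | users.name
6 | 6 | 2 | E | 6 | frank
6 | 6 | 2 | E | 6 | bob
6 | 6 | 2 | C | 6 | eve
40 | 70 | 4 | C | 40 | dave
8 | 5 | 20 | A | 8 | gina
After GROUP BY (3 rows):
cities.amt | sum_price
6 | 18
70 | 40
5 | 8
After ORDER BY (3 rows):
cities.amt | sum_price
5 | 8
6 | 18
70 | 40

== RESULT ==
cities.amt | sum_price
5 | 8
6 | 18
70 | 40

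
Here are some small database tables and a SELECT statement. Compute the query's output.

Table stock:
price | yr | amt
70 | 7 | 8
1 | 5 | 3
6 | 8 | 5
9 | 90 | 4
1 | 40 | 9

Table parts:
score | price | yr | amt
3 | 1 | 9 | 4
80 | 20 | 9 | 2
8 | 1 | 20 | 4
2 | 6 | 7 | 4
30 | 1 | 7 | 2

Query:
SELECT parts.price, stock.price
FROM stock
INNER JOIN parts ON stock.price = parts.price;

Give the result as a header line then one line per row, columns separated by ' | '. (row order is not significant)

== RESULT ==
parts.price | stock.price
1 | 1
1 | 1
1 | 1
6 | 6
1 | 1
1 | 1
1 | 1

Derivation:
After JOIN parts (7 rows):
stock.price | stock.yr | stock.amt | parts.score | parts.price | parts.yr | parts.amt
1 | 5 | 3 | 3 | 1 | 9 | 4
1 | 5 | 3 | 8 | 1 | 20 | 4
1 | 5 | 3 | 30 | 1 | 7 | 2
6 | 8 | 5 | 2 | 6 | 7 | 4
1 | 40 | 9 | 3 | 1 | 9 | 4
1 | 40 | 9 | 8 | 1 | 20 | 4
1 | 40 | 9 | 30 | 1 | 7 | 2
After SELECT (7 rows):
parts.price | stock.price
1 | 1
1 | 1
1 | 1
6 | 6
1 | 1
1 | 1
1 | 1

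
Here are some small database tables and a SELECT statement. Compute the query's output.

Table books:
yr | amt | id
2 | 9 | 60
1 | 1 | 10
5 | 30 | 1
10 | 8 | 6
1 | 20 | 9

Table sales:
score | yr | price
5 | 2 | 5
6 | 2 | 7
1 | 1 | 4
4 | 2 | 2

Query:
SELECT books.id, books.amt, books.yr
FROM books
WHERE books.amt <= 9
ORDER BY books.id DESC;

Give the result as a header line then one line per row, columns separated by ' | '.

After WHERE (3 rows):
books.yr | books.amt | books.id
2 | 9 | 60
1 | 1 | 10
10 | 8 | 6
After SELECT (3 rows):
books.id | books.amt | books.yr
60 | 9 | 2
10 | 1 | 1
6 | 8 | 10
After ORDER BY (3 rows):
books.id | books.amt | books.yr
60 | 9 | 2
10 | 1 | 1
6 | 8 | 10

== RESULT ==
books.id | books.amt | books.yr
60 | 9 | 2
10 | 1 | 1
6 | 8 | 10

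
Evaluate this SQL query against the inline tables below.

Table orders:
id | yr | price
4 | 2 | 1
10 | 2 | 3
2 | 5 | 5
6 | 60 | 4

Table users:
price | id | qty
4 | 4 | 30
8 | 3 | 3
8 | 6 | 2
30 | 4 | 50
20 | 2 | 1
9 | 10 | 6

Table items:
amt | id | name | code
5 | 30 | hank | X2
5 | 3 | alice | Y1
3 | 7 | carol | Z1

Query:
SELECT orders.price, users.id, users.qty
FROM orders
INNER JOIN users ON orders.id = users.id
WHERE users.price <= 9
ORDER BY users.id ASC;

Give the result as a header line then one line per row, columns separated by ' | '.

== RESULT ==
orders.price | users.id | users.qty
1 | 4 | 30
4 | 6 | 2
3 | 10 | 6

Derivation:
After JOIN users (5 rows):
orders.id | orders.yr | orders.price | users.price | users.id | users.qty
4 | 2 | 1 | 4 | 4 | 30
4 | 2 | 1 | 30 | 4 | 50
10 | 2 | 3 | 9 | 10 | 6
2 | 5 | 5 | 20 | 2 | 1
6 | 60 | 4 | 8 | 6 | 2
After WHERE (3 rows):
orders.id | orders.yr | orders.price | users.price | users.id | users.qty
4 | 2 | 1 | 4 | 4 | 30
10 | 2 | 3 | 9 | 10 | 6
6 | 60 | 4 | 8 | 6 | 2
After SELECT (3 rows):
orders.price | users.id | users.qty
1 | 4 | 30
3 | 10 | 6
4 | 6 | 2
After ORDER BY (3 rows):
orders.price | users.id | users.qty
1 | 4 | 30
4 | 6 | 2
3 | 10 | 6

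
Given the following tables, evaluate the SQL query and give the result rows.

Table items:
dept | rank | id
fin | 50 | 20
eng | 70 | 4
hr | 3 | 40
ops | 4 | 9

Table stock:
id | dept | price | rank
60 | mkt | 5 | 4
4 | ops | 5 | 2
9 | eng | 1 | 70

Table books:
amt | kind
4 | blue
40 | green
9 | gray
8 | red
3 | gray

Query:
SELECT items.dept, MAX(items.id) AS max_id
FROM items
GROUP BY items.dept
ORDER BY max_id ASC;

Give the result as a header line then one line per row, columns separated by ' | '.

After GROUP BY (4 rows):
items.dept | max_id
fin | 20
eng | 4
hr | 40
ops | 9
After ORDER BY (4 rows):
items.dept | max_id
eng | 4
ops | 9
fin | 20
hr | 40

== RESULT ==
items.dept | max_id
eng | 4
ops | 9
fin | 20
hr | 40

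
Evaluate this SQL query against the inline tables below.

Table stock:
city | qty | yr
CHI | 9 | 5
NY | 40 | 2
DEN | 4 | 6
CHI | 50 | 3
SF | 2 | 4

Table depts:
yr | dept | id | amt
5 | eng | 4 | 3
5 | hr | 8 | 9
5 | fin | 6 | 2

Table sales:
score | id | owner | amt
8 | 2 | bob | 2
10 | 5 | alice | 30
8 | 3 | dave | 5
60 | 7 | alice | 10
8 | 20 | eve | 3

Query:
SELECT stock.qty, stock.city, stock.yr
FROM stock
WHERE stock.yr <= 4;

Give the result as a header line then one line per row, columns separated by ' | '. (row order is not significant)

After WHERE (3 rows):
stock.city | stock.qty | stock.yr
NY | 40 | 2
CHI | 50 | 3
SF | 2 | 4
After SELECT (3 rows):
stock.qty | stock.city | stock.yr
40 | NY | 2
50 | CHI | 3
2 | SF | 4

== RESULT ==
stock.qty | stock.city | stock.yr
40 | NY | 2
50 | CHI | 3
2 | SF | 4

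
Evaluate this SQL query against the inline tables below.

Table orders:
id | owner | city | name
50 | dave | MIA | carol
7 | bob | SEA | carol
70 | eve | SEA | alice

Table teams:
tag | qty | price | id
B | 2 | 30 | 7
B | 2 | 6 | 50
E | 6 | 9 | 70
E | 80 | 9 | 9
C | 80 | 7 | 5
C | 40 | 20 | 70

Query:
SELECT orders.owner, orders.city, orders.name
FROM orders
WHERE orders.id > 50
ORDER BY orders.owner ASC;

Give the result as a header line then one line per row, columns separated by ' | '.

After WHERE (1 rows):
orders.id | orders.owner | orders.city | orders.name
70 | eve | SEA | alice
After SELECT (1 rows):
orders.owner | orders.city | orders.name
eve | SEA | alice
After ORDER BY (1 rows):
orders.owner | orders.city | orders.name
eve | SEA | alice

== RESULT ==
orders.owner | orders.city | orders.name
eve | SEA | alice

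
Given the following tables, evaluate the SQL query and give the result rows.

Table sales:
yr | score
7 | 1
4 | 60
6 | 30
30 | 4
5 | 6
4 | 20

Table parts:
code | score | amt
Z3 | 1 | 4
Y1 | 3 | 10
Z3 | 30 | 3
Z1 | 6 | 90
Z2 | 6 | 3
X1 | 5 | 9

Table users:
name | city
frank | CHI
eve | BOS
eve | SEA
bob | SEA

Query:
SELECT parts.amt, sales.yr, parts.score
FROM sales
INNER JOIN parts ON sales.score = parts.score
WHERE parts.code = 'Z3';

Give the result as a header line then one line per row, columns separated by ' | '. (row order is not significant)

== RESULT ==
parts.amt | sales.yr | parts.score
4 | 7 | 1
3 | 6 | 30

Derivation:
After JOIN parts (4 rows):
sales.yr | sales.score | parts.code | parts.score | parts.amt
7 | 1 | Z3 | 1 | 4
6 | 30 | Z3 | 30 | 3
5 | 6 | Z1 | 6 | 90
5 | 6 | Z2 | 6 | 3
After WHERE (2 rows):
sales.yr | sales.score | parts.code | parts.score | parts.amt
7 | 1 | Z3 | 1 | 4
6 | 30 | Z3 | 30 | 3
After SELECT (2 rows):
parts.amt | sales.yr | parts.score
4 | 7 | 1
3 | 6 | 30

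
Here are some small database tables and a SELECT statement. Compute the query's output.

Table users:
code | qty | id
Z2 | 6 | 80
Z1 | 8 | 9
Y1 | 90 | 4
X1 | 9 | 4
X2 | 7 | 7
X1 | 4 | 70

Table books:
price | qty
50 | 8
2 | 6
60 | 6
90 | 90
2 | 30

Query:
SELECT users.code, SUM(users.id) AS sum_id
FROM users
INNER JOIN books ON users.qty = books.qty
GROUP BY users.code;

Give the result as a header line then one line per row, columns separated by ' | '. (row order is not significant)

After JOIN books (4 rows):
users.code | users.qty | users.id | books.price | books.qty
Z2 | 6 | 80 | 2 | 6
Z2 | 6 | 80 | 60 | 6
Z1 | 8 | 9 | 50 | 8
Y1 | 90 | 4 | 90 | 90
After GROUP BY (3 rows):
users.code | sum_id
Z2 | 160
Z1 | 9
Y1 | 4

== RESULT ==
users.code | sum_id
Z2 | 160
Z1 | 9
Y1 | 4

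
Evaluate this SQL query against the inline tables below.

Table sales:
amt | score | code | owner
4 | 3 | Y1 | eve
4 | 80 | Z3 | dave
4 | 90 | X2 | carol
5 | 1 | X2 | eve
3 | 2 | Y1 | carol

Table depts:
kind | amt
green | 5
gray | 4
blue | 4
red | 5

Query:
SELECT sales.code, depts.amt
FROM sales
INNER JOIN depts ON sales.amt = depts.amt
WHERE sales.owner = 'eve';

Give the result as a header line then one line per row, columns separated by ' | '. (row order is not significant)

== RESULT ==
sales.code | depts.amt
Y1 | 4
Y1 | 4
X2 | 5
X2 | 5

Derivation:
After JOIN depts (8 rows):
sales.amt | sales.score | sales.code | sales.owner | depts.kind | depts.amt
4 | 3 | Y1 | eve | gray | 4
4 | 3 | Y1 | eve | blue | 4
4 | 80 | Z3 | dave | gray | 4
4 | 80 | Z3 | dave | blue | 4
4 | 90 | X2 | carol | gray | 4
4 | 90 | X2 | carol | blue | 4
5 | 1 | X2 | eve | green | 5
5 | 1 | X2 | eve | red | 5
After WHERE (4 rows):
sales.amt | sales.score | sales.code | sales.owner | depts.kind | depts.amt
4 | 3 | Y1 | eve | gray | 4
4 | 3 | Y1 | eve | blue | 4
5 | 1 | X2 | eve | green | 5
5 | 1 | X2 | eve | red | 5
After SELECT (4 rows):
sales.code | depts.amt
Y1 | 4
Y1 | 4
X2 | 5
X2 | 5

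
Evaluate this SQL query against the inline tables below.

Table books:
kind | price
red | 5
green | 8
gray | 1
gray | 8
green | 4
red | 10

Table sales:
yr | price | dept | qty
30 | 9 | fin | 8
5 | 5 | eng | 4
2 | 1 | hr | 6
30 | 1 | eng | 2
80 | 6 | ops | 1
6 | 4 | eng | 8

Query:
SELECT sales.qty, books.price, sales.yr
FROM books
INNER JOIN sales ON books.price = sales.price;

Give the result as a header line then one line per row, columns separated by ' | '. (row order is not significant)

== RESULT ==
sales.qty | books.price | sales.yr
4 | 5 | 5
6 | 1 | 2
2 | 1 | 30
8 | 4 | 6

Derivation:
After JOIN sales (4 rows):
books.kind | books.price | sales.yr | sales.price | sales.dept | sales.qty
red | 5 | 5 | 5 | eng | 4
gray | 1 | 2 | 1 | hr | 6
gray | 1 | 30 | 1 | eng | 2
green | 4 | 6 | 4 | eng | 8
After SELECT (4 rows):
sales.qty | books.price | sales.yr
4 | 5 | 5
6 | 1 | 2
2 | 1 | 30
8 | 4 | 6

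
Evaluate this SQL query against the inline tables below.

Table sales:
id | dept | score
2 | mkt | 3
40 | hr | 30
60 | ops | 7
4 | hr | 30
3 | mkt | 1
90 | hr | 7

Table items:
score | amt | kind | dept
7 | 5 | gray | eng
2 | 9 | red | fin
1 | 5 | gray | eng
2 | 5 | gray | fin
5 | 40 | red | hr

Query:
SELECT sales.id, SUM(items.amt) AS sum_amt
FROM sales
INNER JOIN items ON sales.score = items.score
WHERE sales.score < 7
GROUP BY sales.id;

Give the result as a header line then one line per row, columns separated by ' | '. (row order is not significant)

After JOIN items (3 rows):
sales.id | sales.dept | sales.score | items.score | items.amt | items.kind | items.dept
60 | ops | 7 | 7 | 5 | gray | eng
3 | mkt | 1 | 1 | 5 | gray | eng
90 | hr | 7 | 7 | 5 | gray | eng
After WHERE (1 rows):
sales.id | sales.dept | sales.score | items.score | items.amt | items.kind | items.dept
3 | mkt | 1 | 1 | 5 | gray | eng
After GROUP BY (1 rows):
sales.id | sum_amt
3 | 5

== RESULT ==
sales.id | sum_amt
3 | 5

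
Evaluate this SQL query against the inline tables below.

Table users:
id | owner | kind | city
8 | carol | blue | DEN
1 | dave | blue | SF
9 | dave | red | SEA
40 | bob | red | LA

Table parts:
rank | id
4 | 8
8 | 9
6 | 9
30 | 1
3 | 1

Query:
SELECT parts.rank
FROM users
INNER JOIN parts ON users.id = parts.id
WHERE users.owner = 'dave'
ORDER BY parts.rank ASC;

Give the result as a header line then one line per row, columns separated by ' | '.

After JOIN parts (5 rows):
users.id | users.owner | users.kind | users.city | parts.rank | parts.id
8 | carol | blue | DEN | 4 | 8
1 | dave | blue | SF | 30 | 1
1 | dave | blue | SF | 3 | 1
9 | dave | red | SEA | 8 | 9
9 | dave | red | SEA | 6 | 9
After WHERE (4 rows):
users.id | users.owner | users.kind | users.city | parts.rank | parts.id
1 | dave | blue | SF | 30 | 1
1 | dave | blue | SF | 3 | 1
9 | dave | red | SEA | 8 | 9
9 | dave | red | SEA | 6 | 9
After SELECT (4 rows):
parts.rank
30
3
8
6
After ORDER BY (4 rows):
parts.rank
3
6
8
30

== RESULT ==
parts.rank
3
6
8
30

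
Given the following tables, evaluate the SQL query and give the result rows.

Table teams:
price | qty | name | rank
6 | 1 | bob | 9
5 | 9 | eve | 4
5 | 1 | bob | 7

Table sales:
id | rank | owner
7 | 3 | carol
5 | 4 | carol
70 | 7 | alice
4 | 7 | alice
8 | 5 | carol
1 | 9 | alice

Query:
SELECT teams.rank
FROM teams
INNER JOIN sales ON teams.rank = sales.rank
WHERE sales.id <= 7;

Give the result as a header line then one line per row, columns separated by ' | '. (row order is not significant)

After JOIN sales (4 rows):
teams.price | teams.qty | teams.name | teams.rank | sales.id | sales.rank | sales.owner
6 | 1 | bob | 9 | 1 | 9 | alice
5 | 9 | eve | 4 | 5 | 4 | carol
5 | 1 | bob | 7 | 70 | 7 | alice
5 | 1 | bob | 7 | 4 | 7 | alice
After WHERE (3 rows):
teams.price | teams.qty | teams.name | teams.rank | sales.id | sales.rank | sales.owner
6 | 1 | bob | 9 | 1 | 9 | alice
5 | 9 | eve | 4 | 5 | 4 | carol
5 | 1 | bob | 7 | 4 | 7 | alice
After SELECT (3 rows):
teams.rank
9
4
7

== RESULT ==
teams.rank
9
4
7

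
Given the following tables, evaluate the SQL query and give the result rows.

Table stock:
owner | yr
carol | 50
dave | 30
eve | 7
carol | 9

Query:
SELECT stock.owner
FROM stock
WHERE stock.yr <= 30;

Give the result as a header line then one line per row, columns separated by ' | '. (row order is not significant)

== RESULT ==
stock.owner
dave
eve
carol

Derivation:
After WHERE (3 rows):
stock.owner | stock.yr
dave | 30
eve | 7
carol | 9
After SELECT (3 rows):
stock.owner
dave
eve
carol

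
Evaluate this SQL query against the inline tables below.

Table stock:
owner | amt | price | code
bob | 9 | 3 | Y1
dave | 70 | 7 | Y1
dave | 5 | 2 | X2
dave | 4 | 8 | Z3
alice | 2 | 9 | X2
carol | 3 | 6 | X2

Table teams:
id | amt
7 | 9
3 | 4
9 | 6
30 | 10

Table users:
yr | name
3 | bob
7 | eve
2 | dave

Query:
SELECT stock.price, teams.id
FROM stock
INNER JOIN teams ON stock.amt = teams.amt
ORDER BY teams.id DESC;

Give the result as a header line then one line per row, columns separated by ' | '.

After JOIN teams (2 rows):
stock.owner | stock.amt | stock.price | stock.code | teams.id | teams.amt
bob | 9 | 3 | Y1 | 7 | 9
dave | 4 | 8 | Z3 | 3 | 4
After SELECT (2 rows):
stock.price | teams.id
3 | 7
8 | 3
After ORDER BY (2 rows):
stock.price | teams.id
3 | 7
8 | 3

== RESULT ==
stock.price | teams.id
3 | 7
8 | 3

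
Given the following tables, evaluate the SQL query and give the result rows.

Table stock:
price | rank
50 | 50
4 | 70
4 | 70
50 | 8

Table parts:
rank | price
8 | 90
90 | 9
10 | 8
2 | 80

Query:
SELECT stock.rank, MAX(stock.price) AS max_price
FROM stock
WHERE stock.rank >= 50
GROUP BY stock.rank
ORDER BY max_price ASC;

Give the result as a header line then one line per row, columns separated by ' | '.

After WHERE (3 rows):
stock.price | stock.rank
50 | 50
4 | 70
4 | 70
After GROUP BY (2 rows):
stock.rank | max_price
50 | 50
70 | 4
After ORDER BY (2 rows):
stock.rank | max_price
70 | 4
50 | 50

== RESULT ==
stock.rank | max_price
70 | 4
50 | 50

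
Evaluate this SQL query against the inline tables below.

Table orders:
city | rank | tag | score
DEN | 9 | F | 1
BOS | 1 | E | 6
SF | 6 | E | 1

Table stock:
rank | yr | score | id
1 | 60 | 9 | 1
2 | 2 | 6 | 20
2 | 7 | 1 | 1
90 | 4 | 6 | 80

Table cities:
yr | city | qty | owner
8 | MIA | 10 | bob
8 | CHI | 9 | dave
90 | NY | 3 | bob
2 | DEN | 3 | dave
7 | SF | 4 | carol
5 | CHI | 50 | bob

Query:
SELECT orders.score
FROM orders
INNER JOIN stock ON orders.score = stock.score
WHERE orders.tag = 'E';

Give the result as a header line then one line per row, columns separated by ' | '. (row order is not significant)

After JOIN stock (4 rows):
orders.city | orders.rank | orders.tag | orders.score | stock.rank | stock.yr | stock.score | stock.id
DEN | 9 | F | 1 | 2 | 7 | 1 | 1
BOS | 1 | E | 6 | 2 | 2 | 6 | 20
BOS | 1 | E | 6 | 90 | 4 | 6 | 80
SF | 6 | E | 1 | 2 | 7 | 1 | 1
After WHERE (3 rows):
orders.city | orders.rank | orders.tag | orders.score | stock.rank | stock.yr | stock.score | stock.id
BOS | 1 | E | 6 | 2 | 2 | 6 | 20
BOS | 1 | E | 6 | 90 | 4 | 6 | 80
SF | 6 | E | 1 | 2 | 7 | 1 | 1
After SELECT (3 rows):
orders.score
6
6
1

== RESULT ==
orders.score
6
6
1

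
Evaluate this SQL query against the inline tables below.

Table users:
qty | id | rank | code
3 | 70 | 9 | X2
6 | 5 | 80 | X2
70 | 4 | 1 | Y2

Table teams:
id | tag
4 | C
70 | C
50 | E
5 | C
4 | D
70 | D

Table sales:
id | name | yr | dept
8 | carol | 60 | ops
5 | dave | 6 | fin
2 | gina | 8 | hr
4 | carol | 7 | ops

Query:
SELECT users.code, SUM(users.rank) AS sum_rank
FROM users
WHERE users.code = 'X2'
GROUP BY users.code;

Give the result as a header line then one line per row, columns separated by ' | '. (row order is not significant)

== RESULT ==
users.code | sum_rank
X2 | 89

Derivation:
After WHERE (2 rows):
users.qty | users.id | users.rank | users.code
3 | 70 | 9 | X2
6 | 5 | 80 | X2
After GROUP BY (1 rows):
users.code | sum_rank
X2 | 89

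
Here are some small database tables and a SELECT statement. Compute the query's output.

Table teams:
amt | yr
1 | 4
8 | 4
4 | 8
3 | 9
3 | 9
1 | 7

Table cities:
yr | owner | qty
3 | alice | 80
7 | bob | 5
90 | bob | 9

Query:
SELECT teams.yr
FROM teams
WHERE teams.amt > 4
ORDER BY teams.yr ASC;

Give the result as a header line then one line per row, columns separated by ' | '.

After WHERE (1 rows):
teams.amt | teams.yr
8 | 4
After SELECT (1 rows):
teams.yr
4
After ORDER BY (1 rows):
teams.yr
4

== RESULT ==
teams.yr
4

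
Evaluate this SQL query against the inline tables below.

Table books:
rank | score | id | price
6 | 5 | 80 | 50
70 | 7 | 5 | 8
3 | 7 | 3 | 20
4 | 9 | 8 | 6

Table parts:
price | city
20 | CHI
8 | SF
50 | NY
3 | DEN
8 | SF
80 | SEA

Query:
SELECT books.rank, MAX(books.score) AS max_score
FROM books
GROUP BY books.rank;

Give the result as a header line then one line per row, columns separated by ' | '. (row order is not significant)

== RESULT ==
books.rank | max_score
6 | 5
70 | 7
3 | 7
4 | 9

Derivation:
After GROUP BY (4 rows):
books.rank | max_score
6 | 5
70 | 7
3 | 7
4 | 9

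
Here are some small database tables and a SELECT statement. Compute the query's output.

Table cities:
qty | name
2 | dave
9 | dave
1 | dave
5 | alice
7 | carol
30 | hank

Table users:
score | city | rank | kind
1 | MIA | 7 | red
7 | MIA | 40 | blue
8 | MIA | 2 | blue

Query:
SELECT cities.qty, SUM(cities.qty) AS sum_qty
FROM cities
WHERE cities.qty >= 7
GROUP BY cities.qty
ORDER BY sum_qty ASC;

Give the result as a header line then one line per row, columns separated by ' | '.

== RESULT ==
cities.qty | sum_qty
7 | 7
9 | 9
30 | 30

Derivation:
After WHERE (3 rows):
cities.qty | cities.name
9 | dave
7 | carol
30 | hank
After GROUP BY (3 rows):
cities.qty | sum_qty
9 | 9
7 | 7
30 | 30
After ORDER BY (3 rows):
cities.qty | sum_qty
7 | 7
9 | 9
30 | 30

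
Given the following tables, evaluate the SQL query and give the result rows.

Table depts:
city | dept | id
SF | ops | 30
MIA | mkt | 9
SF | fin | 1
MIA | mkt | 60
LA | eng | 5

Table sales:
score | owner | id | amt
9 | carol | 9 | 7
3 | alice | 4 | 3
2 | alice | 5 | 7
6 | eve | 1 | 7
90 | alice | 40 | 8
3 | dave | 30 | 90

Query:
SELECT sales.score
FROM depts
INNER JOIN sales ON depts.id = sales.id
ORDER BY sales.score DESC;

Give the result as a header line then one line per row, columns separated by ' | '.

After JOIN sales (4 rows):
depts.city | depts.dept | depts.id | sales.score | sales.owner | sales.id | sales.amt
SF | ops | 30 | 3 | dave | 30 | 90
MIA | mkt | 9 | 9 | carol | 9 | 7
SF | fin | 1 | 6 | eve | 1 | 7
LA | eng | 5 | 2 | alice | 5 | 7
After SELECT (4 rows):
sales.score
3
9
6
2
After ORDER BY (4 rows):
sales.score
9
6
3
2

== RESULT ==
sales.score
9
6
3
2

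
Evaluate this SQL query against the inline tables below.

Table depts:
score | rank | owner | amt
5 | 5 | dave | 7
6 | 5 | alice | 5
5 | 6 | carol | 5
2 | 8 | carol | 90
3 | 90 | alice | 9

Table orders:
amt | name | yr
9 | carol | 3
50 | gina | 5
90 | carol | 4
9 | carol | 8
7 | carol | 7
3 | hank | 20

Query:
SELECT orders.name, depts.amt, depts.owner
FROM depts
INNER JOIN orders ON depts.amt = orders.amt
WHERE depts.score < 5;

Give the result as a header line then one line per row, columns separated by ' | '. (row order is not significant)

== RESULT ==
orders.name | depts.amt | depts.owner
carol | 90 | carol
carol | 9 | alice
carol | 9 | alice

Derivation:
After JOIN orders (4 rows):
depts.score | depts.rank | depts.owner | depts.amt | orders.amt | orders.name | orders.yr
5 | 5 | dave | 7 | 7 | carol | 7
2 | 8 | carol | 90 | 90 | carol | 4
3 | 90 | alice | 9 | 9 | carol | 3
3 | 90 | alice | 9 | 9 | carol | 8
After WHERE (3 rows):
depts.score | depts.rank | depts.owner | depts.amt | orders.amt | orders.name | orders.yr
2 | 8 | carol | 90 | 90 | carol | 4
3 | 90 | alice | 9 | 9 | carol | 3
3 | 90 | alice | 9 | 9 | carol | 8
After SELECT (3 rows):
orders.name | depts.amt | depts.owner
carol | 90 | carol
carol | 9 | alice
carol | 9 | alice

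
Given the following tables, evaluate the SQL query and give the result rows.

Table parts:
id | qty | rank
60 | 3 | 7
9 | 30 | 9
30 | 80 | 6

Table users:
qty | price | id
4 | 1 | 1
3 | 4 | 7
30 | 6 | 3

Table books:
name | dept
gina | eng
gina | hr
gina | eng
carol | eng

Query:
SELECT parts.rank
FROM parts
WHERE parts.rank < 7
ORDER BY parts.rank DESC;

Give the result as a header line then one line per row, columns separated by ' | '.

== RESULT ==
parts.rank
6

Derivation:
After WHERE (1 rows):
parts.id | parts.qty | parts.rank
30 | 80 | 6
After SELECT (1 rows):
parts.rank
6
After ORDER BY (1 rows):
parts.rank
6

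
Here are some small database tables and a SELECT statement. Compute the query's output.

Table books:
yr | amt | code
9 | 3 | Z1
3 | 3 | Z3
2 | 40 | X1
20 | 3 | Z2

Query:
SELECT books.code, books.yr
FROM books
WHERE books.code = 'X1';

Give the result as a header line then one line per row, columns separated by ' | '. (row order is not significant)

== RESULT ==
books.code | books.yr
X1 | 2

Derivation:
After WHERE (1 rows):
books.yr | books.amt | books.code
2 | 40 | X1
After SELECT (1 rows):
books.code | books.yr
X1 | 2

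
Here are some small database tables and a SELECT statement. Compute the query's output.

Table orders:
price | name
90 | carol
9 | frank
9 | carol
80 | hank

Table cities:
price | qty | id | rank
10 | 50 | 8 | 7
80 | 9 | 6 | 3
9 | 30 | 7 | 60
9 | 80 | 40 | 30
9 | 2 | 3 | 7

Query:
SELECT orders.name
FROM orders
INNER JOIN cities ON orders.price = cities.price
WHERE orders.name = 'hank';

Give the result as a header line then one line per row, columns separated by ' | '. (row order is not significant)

After JOIN cities (7 rows):
orders.price | orders.name | cities.price | cities.qty | cities.id | cities.rank
9 | frank | 9 | 30 | 7 | 60
9 | frank | 9 | 80 | 40 | 30
9 | frank | 9 | 2 | 3 | 7
9 | carol | 9 | 30 | 7 | 60
9 | carol | 9 | 80 | 40 | 30
9 | carol | 9 | 2 | 3 | 7
80 | hank | 80 | 9 | 6 | 3
After WHERE (1 rows):
orders.price | orders.name | cities.price | cities.qty | cities.id | cities.rank
80 | hank | 80 | 9 | 6 | 3
After SELECT (1 rows):
orders.name
hank

== RESULT ==
orders.name
hank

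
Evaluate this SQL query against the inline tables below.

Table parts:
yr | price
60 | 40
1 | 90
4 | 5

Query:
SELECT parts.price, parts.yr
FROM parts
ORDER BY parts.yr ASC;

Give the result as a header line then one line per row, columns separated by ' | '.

== RESULT ==
parts.price | parts.yr
90 | 1
5 | 4
40 | 60

Derivation:
After SELECT (3 rows):
parts.price | parts.yr
40 | 60
90 | 1
5 | 4
After ORDER BY (3 rows):
parts.price | parts.yr
90 | 1
5 | 4
40 | 60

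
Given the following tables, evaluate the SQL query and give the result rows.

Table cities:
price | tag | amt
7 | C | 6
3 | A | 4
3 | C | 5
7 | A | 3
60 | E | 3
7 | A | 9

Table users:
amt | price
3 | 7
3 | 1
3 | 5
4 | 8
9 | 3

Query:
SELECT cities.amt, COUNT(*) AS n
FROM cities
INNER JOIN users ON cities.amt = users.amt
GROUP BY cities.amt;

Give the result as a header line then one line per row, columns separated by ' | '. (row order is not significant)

After JOIN users (8 rows):
cities.price | cities.tag | cities.amt | users.amt | users.price
3 | A | 4 | 4 | 8
7 | A | 3 | 3 | 7
7 | A | 3 | 3 | 1
7 | A | 3 | 3 | 5
60 | E | 3 | 3 | 7
60 | E | 3 | 3 | 1
60 | E | 3 | 3 | 5
7 | A | 9 | 9 | 3
After GROUP BY (3 rows):
cities.amt | n
4 | 1
3 | 6
9 | 1

== RESULT ==
cities.amt | n
4 | 1
3 | 6
9 | 1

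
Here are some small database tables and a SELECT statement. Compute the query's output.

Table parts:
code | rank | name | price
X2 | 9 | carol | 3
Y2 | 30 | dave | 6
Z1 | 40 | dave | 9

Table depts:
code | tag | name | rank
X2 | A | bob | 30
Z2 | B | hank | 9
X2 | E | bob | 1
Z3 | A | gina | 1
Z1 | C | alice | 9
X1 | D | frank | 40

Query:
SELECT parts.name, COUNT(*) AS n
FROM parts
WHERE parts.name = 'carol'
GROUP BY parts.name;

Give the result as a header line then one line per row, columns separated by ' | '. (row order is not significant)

After WHERE (1 rows):
parts.code | parts.rank | parts.name | parts.price
X2 | 9 | carol | 3
After GROUP BY (1 rows):
parts.name | n
carol | 1

== RESULT ==
parts.name | n
carol | 1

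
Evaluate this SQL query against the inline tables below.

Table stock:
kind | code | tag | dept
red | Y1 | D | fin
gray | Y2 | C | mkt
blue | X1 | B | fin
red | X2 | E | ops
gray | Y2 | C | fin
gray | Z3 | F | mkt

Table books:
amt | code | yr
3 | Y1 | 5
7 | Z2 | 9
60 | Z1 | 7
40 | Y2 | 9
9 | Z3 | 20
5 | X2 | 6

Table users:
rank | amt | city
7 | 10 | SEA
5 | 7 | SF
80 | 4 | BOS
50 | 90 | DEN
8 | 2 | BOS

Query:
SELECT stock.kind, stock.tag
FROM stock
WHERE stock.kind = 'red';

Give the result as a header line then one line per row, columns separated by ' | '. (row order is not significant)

== RESULT ==
stock.kind | stock.tag
red | D
red | E

Derivation:
After WHERE (2 rows):
stock.kind | stock.code | stock.tag | stock.dept
red | Y1 | D | fin
red | X2 | E | ops
After SELECT (2 rows):
stock.kind | stock.tag
red | D
red | E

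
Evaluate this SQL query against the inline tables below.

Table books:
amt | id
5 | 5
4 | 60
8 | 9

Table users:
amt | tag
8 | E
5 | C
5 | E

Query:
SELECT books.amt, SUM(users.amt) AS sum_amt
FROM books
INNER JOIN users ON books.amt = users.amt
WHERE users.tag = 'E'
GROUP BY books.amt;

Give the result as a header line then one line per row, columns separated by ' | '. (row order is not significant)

== RESULT ==
books.amt | sum_amt
5 | 5
8 | 8

Derivation:
After JOIN users (3 rows):
books.amt | books.id | users.amt | users.tag
5 | 5 | 5 | C
5 | 5 | 5 | E
8 | 9 | 8 | E
After WHERE (2 rows):
books.amt | books.id | users.amt | users.tag
5 | 5 | 5 | E
8 | 9 | 8 | E
After GROUP BY (2 rows):
books.amt | sum_amt
5 | 5
8 | 8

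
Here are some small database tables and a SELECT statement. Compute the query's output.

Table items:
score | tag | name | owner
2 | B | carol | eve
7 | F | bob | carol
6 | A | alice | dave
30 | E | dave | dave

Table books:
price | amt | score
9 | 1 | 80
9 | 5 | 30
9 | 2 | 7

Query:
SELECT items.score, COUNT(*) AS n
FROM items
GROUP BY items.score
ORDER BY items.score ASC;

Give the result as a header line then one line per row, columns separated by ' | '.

== RESULT ==
items.score | n
2 | 1
6 | 1
7 | 1
30 | 1

Derivation:
After GROUP BY (4 rows):
items.score | n
2 | 1
7 | 1
6 | 1
30 | 1
After ORDER BY (4 rows):
items.score | n
2 | 1
6 | 1
7 | 1
30 | 1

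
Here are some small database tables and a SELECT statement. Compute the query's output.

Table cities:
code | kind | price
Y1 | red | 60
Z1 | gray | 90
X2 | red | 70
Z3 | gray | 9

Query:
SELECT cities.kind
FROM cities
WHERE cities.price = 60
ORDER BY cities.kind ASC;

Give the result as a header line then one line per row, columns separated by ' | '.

After WHERE (1 rows):
cities.code | cities.kind | cities.price
Y1 | red | 60
After SELECT (1 rows):
cities.kind
red
After ORDER BY (1 rows):
cities.kind
red

== RESULT ==
cities.kind
red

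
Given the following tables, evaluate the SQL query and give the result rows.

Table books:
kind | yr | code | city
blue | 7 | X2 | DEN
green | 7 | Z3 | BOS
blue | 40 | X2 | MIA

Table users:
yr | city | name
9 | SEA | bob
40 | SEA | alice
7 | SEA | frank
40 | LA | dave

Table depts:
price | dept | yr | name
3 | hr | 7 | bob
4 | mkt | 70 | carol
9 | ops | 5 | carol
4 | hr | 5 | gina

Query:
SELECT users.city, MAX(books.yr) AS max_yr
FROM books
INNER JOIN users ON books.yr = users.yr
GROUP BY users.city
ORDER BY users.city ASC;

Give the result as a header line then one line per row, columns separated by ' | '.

After JOIN users (4 rows):
books.kind | books.yr | books.code | books.city | users.yr | users.city | users.name
blue | 7 | X2 | DEN | 7 | SEA | frank
green | 7 | Z3 | BOS | 7 | SEA | frank
blue | 40 | X2 | MIA | 40 | SEA | alice
blue | 40 | X2 | MIA | 40 | LA | dave
After GROUP BY (2 rows):
users.city | max_yr
SEA | 40
LA | 40
After ORDER BY (2 rows):
users.city | max_yr
LA | 40
SEA | 40

== RESULT ==
users.city | max_yr
LA | 40
SEA | 40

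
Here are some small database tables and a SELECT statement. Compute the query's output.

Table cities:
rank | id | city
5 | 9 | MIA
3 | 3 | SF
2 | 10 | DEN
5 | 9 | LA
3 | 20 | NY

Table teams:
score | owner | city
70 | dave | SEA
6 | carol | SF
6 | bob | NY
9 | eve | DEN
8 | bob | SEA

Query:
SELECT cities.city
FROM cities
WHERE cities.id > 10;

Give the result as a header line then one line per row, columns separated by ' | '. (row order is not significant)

== RESULT ==
cities.city
NY

Derivation:
After WHERE (1 rows):
cities.rank | cities.id | cities.city
3 | 20 | NY
After SELECT (1 rows):
cities.city
NY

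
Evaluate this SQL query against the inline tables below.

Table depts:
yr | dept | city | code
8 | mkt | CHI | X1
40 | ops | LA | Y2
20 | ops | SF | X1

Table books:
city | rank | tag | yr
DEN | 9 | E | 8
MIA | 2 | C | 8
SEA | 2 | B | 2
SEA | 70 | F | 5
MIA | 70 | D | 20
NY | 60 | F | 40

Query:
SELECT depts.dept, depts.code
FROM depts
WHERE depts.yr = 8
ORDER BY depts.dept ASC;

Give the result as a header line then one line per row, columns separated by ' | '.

== RESULT ==
depts.dept | depts.code
mkt | X1

Derivation:
After WHERE (1 rows):
depts.yr | depts.dept | depts.city | depts.code
8 | mkt | CHI | X1
After SELECT (1 rows):
depts.dept | depts.code
mkt | X1
After ORDER BY (1 rows):
depts.dept | depts.code
mkt | X1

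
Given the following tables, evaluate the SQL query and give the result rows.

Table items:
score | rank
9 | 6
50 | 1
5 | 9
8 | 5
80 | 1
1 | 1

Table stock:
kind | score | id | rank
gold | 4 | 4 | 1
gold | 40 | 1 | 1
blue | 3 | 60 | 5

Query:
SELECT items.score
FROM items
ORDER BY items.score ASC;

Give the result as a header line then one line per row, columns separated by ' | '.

After SELECT (6 rows):
items.score
9
50
5
8
80
1
After ORDER BY (6 rows):
items.score
1
5
8
9
50
80

== RESULT ==
items.score
1
5
8
9
50
80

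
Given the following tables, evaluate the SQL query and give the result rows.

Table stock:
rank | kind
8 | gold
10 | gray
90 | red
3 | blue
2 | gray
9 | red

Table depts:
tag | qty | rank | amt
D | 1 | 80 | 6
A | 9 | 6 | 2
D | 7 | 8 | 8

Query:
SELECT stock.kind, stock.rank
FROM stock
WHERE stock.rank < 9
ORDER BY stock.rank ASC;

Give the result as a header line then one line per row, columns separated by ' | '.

== RESULT ==
stock.kind | stock.rank
gray | 2
blue | 3
gold | 8

Derivation:
After WHERE (3 rows):
stock.rank | stock.kind
8 | gold
3 | blue
2 | gray
After SELECT (3 rows):
stock.kind | stock.rank
gold | 8
blue | 3
gray | 2
After ORDER BY (3 rows):
stock.kind | stock.rank
gray | 2
blue | 3
gold | 8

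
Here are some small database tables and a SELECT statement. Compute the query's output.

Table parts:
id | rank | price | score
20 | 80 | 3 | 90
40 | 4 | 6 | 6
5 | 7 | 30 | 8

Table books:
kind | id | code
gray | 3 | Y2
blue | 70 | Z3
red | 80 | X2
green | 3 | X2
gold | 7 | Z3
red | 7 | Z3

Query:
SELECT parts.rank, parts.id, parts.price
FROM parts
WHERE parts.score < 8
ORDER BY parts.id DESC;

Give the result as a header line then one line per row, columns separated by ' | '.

== RESULT ==
parts.rank | parts.id | parts.price
4 | 40 | 6

Derivation:
After WHERE (1 rows):
parts.id | parts.rank | parts.price | parts.score
40 | 4 | 6 | 6
After SELECT (1 rows):
parts.rank | parts.id | parts.price
4 | 40 | 6
After ORDER BY (1 rows):
parts.rank | parts.id | parts.price
4 | 40 | 6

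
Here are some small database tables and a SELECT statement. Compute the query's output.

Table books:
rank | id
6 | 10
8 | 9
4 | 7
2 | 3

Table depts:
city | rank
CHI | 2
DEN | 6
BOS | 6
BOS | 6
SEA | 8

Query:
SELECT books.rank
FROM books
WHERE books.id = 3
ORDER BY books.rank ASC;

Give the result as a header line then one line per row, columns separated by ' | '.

== RESULT ==
books.rank
2

Derivation:
After WHERE (1 rows):
books.rank | books.id
2 | 3
After SELECT (1 rows):
books.rank
2
After ORDER BY (1 rows):
books.rank
2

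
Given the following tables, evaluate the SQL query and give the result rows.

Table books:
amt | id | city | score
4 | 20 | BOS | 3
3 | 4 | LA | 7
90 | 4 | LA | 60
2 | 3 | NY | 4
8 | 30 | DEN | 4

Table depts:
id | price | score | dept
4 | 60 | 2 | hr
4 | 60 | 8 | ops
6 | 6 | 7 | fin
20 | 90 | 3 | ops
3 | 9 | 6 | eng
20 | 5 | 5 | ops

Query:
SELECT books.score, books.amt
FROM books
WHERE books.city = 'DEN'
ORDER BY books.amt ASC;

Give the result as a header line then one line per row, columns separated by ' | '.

After WHERE (1 rows):
books.amt | books.id | books.city | books.score
8 | 30 | DEN | 4
After SELECT (1 rows):
books.score | books.amt
4 | 8
After ORDER BY (1 rows):
books.score | books.amt
4 | 8

== RESULT ==
books.score | books.amt
4 | 8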